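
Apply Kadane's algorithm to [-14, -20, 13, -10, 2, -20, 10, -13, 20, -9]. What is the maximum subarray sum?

Using Kadane's algorithm on [-14, -20, 13, -10, 2, -20, 10, -13, 20, -9]:

Scanning through the array:
Position 1 (value -20): max_ending_here = -20, max_so_far = -14
Position 2 (value 13): max_ending_here = 13, max_so_far = 13
Position 3 (value -10): max_ending_here = 3, max_so_far = 13
Position 4 (value 2): max_ending_here = 5, max_so_far = 13
Position 5 (value -20): max_ending_here = -15, max_so_far = 13
Position 6 (value 10): max_ending_here = 10, max_so_far = 13
Position 7 (value -13): max_ending_here = -3, max_so_far = 13
Position 8 (value 20): max_ending_here = 20, max_so_far = 20
Position 9 (value -9): max_ending_here = 11, max_so_far = 20

Maximum subarray: [20]
Maximum sum: 20

The maximum subarray is [20] with sum 20. This subarray runs from index 8 to index 8.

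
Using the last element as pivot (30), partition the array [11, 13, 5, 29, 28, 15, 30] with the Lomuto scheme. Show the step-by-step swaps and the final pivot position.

Lomuto partition with pivot = 30:

Initial array: [11, 13, 5, 29, 28, 15, 30]

arr[0]=11 <= 30: swap with position 0, array becomes [11, 13, 5, 29, 28, 15, 30]
arr[1]=13 <= 30: swap with position 1, array becomes [11, 13, 5, 29, 28, 15, 30]
arr[2]=5 <= 30: swap with position 2, array becomes [11, 13, 5, 29, 28, 15, 30]
arr[3]=29 <= 30: swap with position 3, array becomes [11, 13, 5, 29, 28, 15, 30]
arr[4]=28 <= 30: swap with position 4, array becomes [11, 13, 5, 29, 28, 15, 30]
arr[5]=15 <= 30: swap with position 5, array becomes [11, 13, 5, 29, 28, 15, 30]

Place pivot at position 6: [11, 13, 5, 29, 28, 15, 30]
Pivot position: 6

After partitioning with pivot 30, the array becomes [11, 13, 5, 29, 28, 15, 30]. The pivot is placed at index 6. All elements to the left of the pivot are <= 30, and all elements to the right are > 30.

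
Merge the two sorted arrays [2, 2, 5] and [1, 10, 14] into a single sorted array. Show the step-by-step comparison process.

Merging process:

Compare 2 vs 1: take 1 from right. Merged: [1]
Compare 2 vs 10: take 2 from left. Merged: [1, 2]
Compare 2 vs 10: take 2 from left. Merged: [1, 2, 2]
Compare 5 vs 10: take 5 from left. Merged: [1, 2, 2, 5]
Append remaining from right: [10, 14]. Merged: [1, 2, 2, 5, 10, 14]

Final merged array: [1, 2, 2, 5, 10, 14]
Total comparisons: 4

The merged array is [1, 2, 2, 5, 10, 14], requiring 4 comparisons. The merge step runs in O(n) time where n is the total number of elements.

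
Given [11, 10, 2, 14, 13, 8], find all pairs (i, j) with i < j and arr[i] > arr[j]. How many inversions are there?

Finding inversions in [11, 10, 2, 14, 13, 8]:

(0, 1): arr[0]=11 > arr[1]=10
(0, 2): arr[0]=11 > arr[2]=2
(0, 5): arr[0]=11 > arr[5]=8
(1, 2): arr[1]=10 > arr[2]=2
(1, 5): arr[1]=10 > arr[5]=8
(3, 4): arr[3]=14 > arr[4]=13
(3, 5): arr[3]=14 > arr[5]=8
(4, 5): arr[4]=13 > arr[5]=8

Total inversions: 8

The array has 8 inversion(s): (0,1), (0,2), (0,5), (1,2), (1,5), (3,4), (3,5), (4,5). Each pair (i,j) satisfies i < j and arr[i] > arr[j].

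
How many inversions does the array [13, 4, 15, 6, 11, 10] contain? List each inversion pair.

Finding inversions in [13, 4, 15, 6, 11, 10]:

(0, 1): arr[0]=13 > arr[1]=4
(0, 3): arr[0]=13 > arr[3]=6
(0, 4): arr[0]=13 > arr[4]=11
(0, 5): arr[0]=13 > arr[5]=10
(2, 3): arr[2]=15 > arr[3]=6
(2, 4): arr[2]=15 > arr[4]=11
(2, 5): arr[2]=15 > arr[5]=10
(4, 5): arr[4]=11 > arr[5]=10

Total inversions: 8

The array has 8 inversion(s): (0,1), (0,3), (0,4), (0,5), (2,3), (2,4), (2,5), (4,5). Each pair (i,j) satisfies i < j and arr[i] > arr[j].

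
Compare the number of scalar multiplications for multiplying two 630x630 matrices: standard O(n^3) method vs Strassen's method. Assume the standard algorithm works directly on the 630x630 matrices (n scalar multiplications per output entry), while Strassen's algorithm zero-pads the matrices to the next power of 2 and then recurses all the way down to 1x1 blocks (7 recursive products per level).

Matrix multiplication for 630x630 matrices:

Strassen's algorithm requires power-of-2 dimensions. Pad 630x630 to 1024x1024 (next power of 2).

Standard algorithm: 630^3 = 250047000 multiplications
Strassen's algorithm: 7^(log2(1024)) = 7^10 = 282475249 multiplications
Difference: 250047000 - 282475249 = -32428249 (Strassen uses MORE here due to padding overhead — for small or just-over-power-of-2 n, padding can outweigh the per-level savings)

Standard: 250047000 multiplications (630^3). Strassen: 282475249 multiplications (7^10, after padding to 1024x1024). Strassen reduces 8 recursive multiplications to 7 at each level.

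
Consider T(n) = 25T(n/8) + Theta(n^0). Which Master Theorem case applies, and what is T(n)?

Master Theorem for T(n) = 25T(n/8) + O(n^0):

a = 25, b = 8, c = 0
log_b(a) = log_8(25) = 1.5480

Case 1: c = 0 < log_8(25) = 1.5480
T(n) = O(n^(log_8 25))

For T(n) = 25T(n/8) + O(n^0): log_8(25) = 1.5480. This is Case 1 of the Master Theorem (c < log_b(a), work dominated by leaves), giving O(n^(log_8 25)).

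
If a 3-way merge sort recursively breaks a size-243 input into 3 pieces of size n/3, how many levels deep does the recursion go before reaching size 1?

For divide and conquer with division factor 3:

Problem sizes at each level:
Level 0: 243
Level 1: 81
Level 2: 27
Level 3: 9
Level 4: 3
Level 5: 1

The root is level 0 and the size-1 base case is level 5 (the tree spans levels 0 through 5, i.e. 6 levels counting the root), so the depth is the number of divisions: log_3(243) = 5

The recursion tree depth is log_3(243) = 5. At each level, the problem size is divided by 3, so it takes 5 divisions to reduce to a base case of size 1. The algorithm makes 3 recursive calls at each level.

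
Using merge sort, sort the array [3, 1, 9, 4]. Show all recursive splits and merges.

Merge sort trace:

Split: [3, 1, 9, 4] -> [3, 1] and [9, 4]
  Split: [3, 1] -> [3] and [1]
  Merge: [3] + [1] -> [1, 3]
  Split: [9, 4] -> [9] and [4]
  Merge: [9] + [4] -> [4, 9]
Merge: [1, 3] + [4, 9] -> [1, 3, 4, 9]

Final sorted array: [1, 3, 4, 9]

The merge sort proceeds by recursively splitting the array and merging sorted halves.
After all merges, the sorted array is [1, 3, 4, 9].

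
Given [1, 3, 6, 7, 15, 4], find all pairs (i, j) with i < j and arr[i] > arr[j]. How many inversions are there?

Finding inversions in [1, 3, 6, 7, 15, 4]:

(2, 5): arr[2]=6 > arr[5]=4
(3, 5): arr[3]=7 > arr[5]=4
(4, 5): arr[4]=15 > arr[5]=4

Total inversions: 3

The array has 3 inversion(s): (2,5), (3,5), (4,5). Each pair (i,j) satisfies i < j and arr[i] > arr[j].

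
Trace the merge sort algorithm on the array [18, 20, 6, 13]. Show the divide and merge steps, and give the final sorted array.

Merge sort trace:

Split: [18, 20, 6, 13] -> [18, 20] and [6, 13]
  Split: [18, 20] -> [18] and [20]
  Merge: [18] + [20] -> [18, 20]
  Split: [6, 13] -> [6] and [13]
  Merge: [6] + [13] -> [6, 13]
Merge: [18, 20] + [6, 13] -> [6, 13, 18, 20]

Final sorted array: [6, 13, 18, 20]

The merge sort proceeds by recursively splitting the array and merging sorted halves.
After all merges, the sorted array is [6, 13, 18, 20].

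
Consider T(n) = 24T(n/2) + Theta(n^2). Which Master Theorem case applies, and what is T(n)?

Master Theorem for T(n) = 24T(n/2) + O(n^2):

a = 24, b = 2, c = 2
log_b(a) = log_2(24) = 4.5850

Case 1: c = 2 < log_2(24) = 4.5850
T(n) = O(n^(log_2 24))

For T(n) = 24T(n/2) + O(n^2): log_2(24) = 4.5850. This is Case 1 of the Master Theorem (c < log_b(a), work dominated by leaves), giving O(n^(log_2 24)).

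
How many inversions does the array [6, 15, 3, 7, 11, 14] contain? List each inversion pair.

Finding inversions in [6, 15, 3, 7, 11, 14]:

(0, 2): arr[0]=6 > arr[2]=3
(1, 2): arr[1]=15 > arr[2]=3
(1, 3): arr[1]=15 > arr[3]=7
(1, 4): arr[1]=15 > arr[4]=11
(1, 5): arr[1]=15 > arr[5]=14

Total inversions: 5

The array has 5 inversion(s): (0,2), (1,2), (1,3), (1,4), (1,5). Each pair (i,j) satisfies i < j and arr[i] > arr[j].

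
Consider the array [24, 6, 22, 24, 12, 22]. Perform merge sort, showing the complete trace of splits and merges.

Merge sort trace:

Split: [24, 6, 22, 24, 12, 22] -> [24, 6, 22] and [24, 12, 22]
  Split: [24, 6, 22] -> [24] and [6, 22]
    Split: [6, 22] -> [6] and [22]
    Merge: [6] + [22] -> [6, 22]
  Merge: [24] + [6, 22] -> [6, 22, 24]
  Split: [24, 12, 22] -> [24] and [12, 22]
    Split: [12, 22] -> [12] and [22]
    Merge: [12] + [22] -> [12, 22]
  Merge: [24] + [12, 22] -> [12, 22, 24]
Merge: [6, 22, 24] + [12, 22, 24] -> [6, 12, 22, 22, 24, 24]

Final sorted array: [6, 12, 22, 22, 24, 24]

The merge sort proceeds by recursively splitting the array and merging sorted halves.
After all merges, the sorted array is [6, 12, 22, 22, 24, 24].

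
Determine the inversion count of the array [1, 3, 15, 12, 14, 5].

Finding inversions in [1, 3, 15, 12, 14, 5]:

(2, 3): arr[2]=15 > arr[3]=12
(2, 4): arr[2]=15 > arr[4]=14
(2, 5): arr[2]=15 > arr[5]=5
(3, 5): arr[3]=12 > arr[5]=5
(4, 5): arr[4]=14 > arr[5]=5

Total inversions: 5

The array has 5 inversion(s): (2,3), (2,4), (2,5), (3,5), (4,5). Each pair (i,j) satisfies i < j and arr[i] > arr[j].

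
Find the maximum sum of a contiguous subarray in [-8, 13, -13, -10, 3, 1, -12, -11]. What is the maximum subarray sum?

Using Kadane's algorithm on [-8, 13, -13, -10, 3, 1, -12, -11]:

Scanning through the array:
Position 1 (value 13): max_ending_here = 13, max_so_far = 13
Position 2 (value -13): max_ending_here = 0, max_so_far = 13
Position 3 (value -10): max_ending_here = -10, max_so_far = 13
Position 4 (value 3): max_ending_here = 3, max_so_far = 13
Position 5 (value 1): max_ending_here = 4, max_so_far = 13
Position 6 (value -12): max_ending_here = -8, max_so_far = 13
Position 7 (value -11): max_ending_here = -11, max_so_far = 13

Maximum subarray: [13]
Maximum sum: 13

The maximum subarray is [13] with sum 13. This subarray runs from index 1 to index 1.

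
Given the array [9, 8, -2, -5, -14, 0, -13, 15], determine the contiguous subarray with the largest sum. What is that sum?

Using Kadane's algorithm on [9, 8, -2, -5, -14, 0, -13, 15]:

Scanning through the array:
Position 1 (value 8): max_ending_here = 17, max_so_far = 17
Position 2 (value -2): max_ending_here = 15, max_so_far = 17
Position 3 (value -5): max_ending_here = 10, max_so_far = 17
Position 4 (value -14): max_ending_here = -4, max_so_far = 17
Position 5 (value 0): max_ending_here = 0, max_so_far = 17
Position 6 (value -13): max_ending_here = -13, max_so_far = 17
Position 7 (value 15): max_ending_here = 15, max_so_far = 17

Maximum subarray: [9, 8]
Maximum sum: 17

The maximum subarray is [9, 8] with sum 17. This subarray runs from index 0 to index 1.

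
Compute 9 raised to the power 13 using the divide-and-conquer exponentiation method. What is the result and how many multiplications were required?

Computing 9^13 by squaring (build up from 9^1; each line after the first costs one multiplication):

9^1 = 9
9^2 = (9^1)^2 = 9^2 = 81
9^3 = 9 * 9^2 = 9 * 81 = 729
9^6 = (9^3)^2 = 729^2 = 531441
9^12 = (9^6)^2 = 531441^2 = 282429536481
9^13 = 9 * 9^12 = 9 * 282429536481 = 2541865828329

Result: 2541865828329
Multiplications needed: 5 (5 lines after 9^1)

9^13 = 2541865828329. Using exponentiation by squaring, this requires 5 multiplications. The key idea: if the exponent is even, square the half-power; if odd, multiply by the base once.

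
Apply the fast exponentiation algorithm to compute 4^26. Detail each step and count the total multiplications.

Computing 4^26 by squaring (build up from 4^1; each line after the first costs one multiplication):

4^1 = 4
4^2 = (4^1)^2 = 4^2 = 16
4^3 = 4 * 4^2 = 4 * 16 = 64
4^6 = (4^3)^2 = 64^2 = 4096
4^12 = (4^6)^2 = 4096^2 = 16777216
4^13 = 4 * 4^12 = 4 * 16777216 = 67108864
4^26 = (4^13)^2 = 67108864^2 = 4503599627370496

Result: 4503599627370496
Multiplications needed: 6 (6 lines after 4^1)

4^26 = 4503599627370496. Using exponentiation by squaring, this requires 6 multiplications. The key idea: if the exponent is even, square the half-power; if odd, multiply by the base once.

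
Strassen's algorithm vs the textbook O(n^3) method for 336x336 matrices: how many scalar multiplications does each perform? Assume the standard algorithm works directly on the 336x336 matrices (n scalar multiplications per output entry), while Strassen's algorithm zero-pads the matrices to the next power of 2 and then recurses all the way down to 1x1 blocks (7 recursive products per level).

Matrix multiplication for 336x336 matrices:

Strassen's algorithm requires power-of-2 dimensions. Pad 336x336 to 512x512 (next power of 2).

Standard algorithm: 336^3 = 37933056 multiplications
Strassen's algorithm: 7^(log2(512)) = 7^9 = 40353607 multiplications
Difference: 37933056 - 40353607 = -2420551 (Strassen uses MORE here due to padding overhead — for small or just-over-power-of-2 n, padding can outweigh the per-level savings)

Standard: 37933056 multiplications (336^3). Strassen: 40353607 multiplications (7^9, after padding to 512x512). Strassen reduces 8 recursive multiplications to 7 at each level.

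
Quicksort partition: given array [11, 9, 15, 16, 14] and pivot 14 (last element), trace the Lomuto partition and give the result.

Lomuto partition with pivot = 14:

Initial array: [11, 9, 15, 16, 14]

arr[0]=11 <= 14: swap with position 0, array becomes [11, 9, 15, 16, 14]
arr[1]=9 <= 14: swap with position 1, array becomes [11, 9, 15, 16, 14]
arr[2]=15 > 14: no swap
arr[3]=16 > 14: no swap

Place pivot at position 2: [11, 9, 14, 16, 15]
Pivot position: 2

After partitioning with pivot 14, the array becomes [11, 9, 14, 16, 15]. The pivot is placed at index 2. All elements to the left of the pivot are <= 14, and all elements to the right are > 14.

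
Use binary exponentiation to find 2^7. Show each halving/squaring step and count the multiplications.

Computing 2^7 by squaring (build up from 2^1; each line after the first costs one multiplication):

2^1 = 2
2^2 = (2^1)^2 = 2^2 = 4
2^3 = 2 * 2^2 = 2 * 4 = 8
2^6 = (2^3)^2 = 8^2 = 64
2^7 = 2 * 2^6 = 2 * 64 = 128

Result: 128
Multiplications needed: 4 (4 lines after 2^1)

2^7 = 128. Using exponentiation by squaring, this requires 4 multiplications. The key idea: if the exponent is even, square the half-power; if odd, multiply by the base once.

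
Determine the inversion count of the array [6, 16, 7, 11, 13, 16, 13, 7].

Finding inversions in [6, 16, 7, 11, 13, 16, 13, 7]:

(1, 2): arr[1]=16 > arr[2]=7
(1, 3): arr[1]=16 > arr[3]=11
(1, 4): arr[1]=16 > arr[4]=13
(1, 6): arr[1]=16 > arr[6]=13
(1, 7): arr[1]=16 > arr[7]=7
(3, 7): arr[3]=11 > arr[7]=7
(4, 7): arr[4]=13 > arr[7]=7
(5, 6): arr[5]=16 > arr[6]=13
(5, 7): arr[5]=16 > arr[7]=7
(6, 7): arr[6]=13 > arr[7]=7

Total inversions: 10

The array has 10 inversion(s): (1,2), (1,3), (1,4), (1,6), (1,7), (3,7), (4,7), (5,6), (5,7), (6,7). Each pair (i,j) satisfies i < j and arr[i] > arr[j].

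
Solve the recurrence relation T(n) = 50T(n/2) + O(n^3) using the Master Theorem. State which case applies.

Master Theorem for T(n) = 50T(n/2) + O(n^3):

a = 50, b = 2, c = 3
log_b(a) = log_2(50) = 5.6439

Case 1: c = 3 < log_2(50) = 5.6439
T(n) = O(n^(log_2 50))

For T(n) = 50T(n/2) + O(n^3): log_2(50) = 5.6439. This is Case 1 of the Master Theorem (c < log_b(a), work dominated by leaves), giving O(n^(log_2 50)).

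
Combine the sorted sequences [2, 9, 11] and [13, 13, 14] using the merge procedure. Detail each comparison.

Merging process:

Compare 2 vs 13: take 2 from left. Merged: [2]
Compare 9 vs 13: take 9 from left. Merged: [2, 9]
Compare 11 vs 13: take 11 from left. Merged: [2, 9, 11]
Append remaining from right: [13, 13, 14]. Merged: [2, 9, 11, 13, 13, 14]

Final merged array: [2, 9, 11, 13, 13, 14]
Total comparisons: 3

The merged array is [2, 9, 11, 13, 13, 14], requiring 3 comparisons. The merge step runs in O(n) time where n is the total number of elements.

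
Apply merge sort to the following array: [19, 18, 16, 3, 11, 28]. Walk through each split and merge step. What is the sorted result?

Merge sort trace:

Split: [19, 18, 16, 3, 11, 28] -> [19, 18, 16] and [3, 11, 28]
  Split: [19, 18, 16] -> [19] and [18, 16]
    Split: [18, 16] -> [18] and [16]
    Merge: [18] + [16] -> [16, 18]
  Merge: [19] + [16, 18] -> [16, 18, 19]
  Split: [3, 11, 28] -> [3] and [11, 28]
    Split: [11, 28] -> [11] and [28]
    Merge: [11] + [28] -> [11, 28]
  Merge: [3] + [11, 28] -> [3, 11, 28]
Merge: [16, 18, 19] + [3, 11, 28] -> [3, 11, 16, 18, 19, 28]

Final sorted array: [3, 11, 16, 18, 19, 28]

The merge sort proceeds by recursively splitting the array and merging sorted halves.
After all merges, the sorted array is [3, 11, 16, 18, 19, 28].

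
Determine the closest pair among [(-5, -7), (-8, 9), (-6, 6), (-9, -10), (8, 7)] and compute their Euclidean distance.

Computing all pairwise distances among 5 points:

d((-5, -7), (-8, 9)) = 16.2788
d((-5, -7), (-6, 6)) = 13.0384
d((-5, -7), (-9, -10)) = 5.0
d((-5, -7), (8, 7)) = 19.105
d((-8, 9), (-6, 6)) = 3.6056 <-- minimum
d((-8, 9), (-9, -10)) = 19.0263
d((-8, 9), (8, 7)) = 16.1245
d((-6, 6), (-9, -10)) = 16.2788
d((-6, 6), (8, 7)) = 14.0357
d((-9, -10), (8, 7)) = 24.0416

Closest pair: (-8, 9) and (-6, 6) with distance 3.6056

The closest pair is (-8, 9) and (-6, 6) with Euclidean distance 3.6056. For 5 points, brute-force pairwise comparison is shown above. For large n, the divide-and-conquer algorithm (sort by x, recurse on halves, check the dividing strip) achieves O(n log n).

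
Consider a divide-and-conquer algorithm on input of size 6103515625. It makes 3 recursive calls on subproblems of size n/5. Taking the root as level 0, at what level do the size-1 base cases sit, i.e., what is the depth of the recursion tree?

For divide and conquer with division factor 5:

Problem sizes at each level:
Level 0: 6103515625
Level 1: 1220703125
Level 2: 244140625
Level 3: 48828125
Level 4: 9765625
Level 5: 1953125
Level 6: 390625
Level 7: 78125
Level 8: 15625
Level 9: 3125
Level 10: 625
Level 11: 125
Level 12: 25
Level 13: 5
Level 14: 1

The root is level 0 and the size-1 base case is level 14 (the tree spans levels 0 through 14, i.e. 15 levels counting the root), so the depth is the number of divisions: log_5(6103515625) = 14

The recursion tree depth is log_5(6103515625) = 14. At each level, the problem size is divided by 5, so it takes 14 divisions to reduce to a base case of size 1. The algorithm makes 3 recursive calls at each level.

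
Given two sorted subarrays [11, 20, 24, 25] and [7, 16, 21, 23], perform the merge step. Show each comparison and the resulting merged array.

Merging process:

Compare 11 vs 7: take 7 from right. Merged: [7]
Compare 11 vs 16: take 11 from left. Merged: [7, 11]
Compare 20 vs 16: take 16 from right. Merged: [7, 11, 16]
Compare 20 vs 21: take 20 from left. Merged: [7, 11, 16, 20]
Compare 24 vs 21: take 21 from right. Merged: [7, 11, 16, 20, 21]
Compare 24 vs 23: take 23 from right. Merged: [7, 11, 16, 20, 21, 23]
Append remaining from left: [24, 25]. Merged: [7, 11, 16, 20, 21, 23, 24, 25]

Final merged array: [7, 11, 16, 20, 21, 23, 24, 25]
Total comparisons: 6

The merged array is [7, 11, 16, 20, 21, 23, 24, 25], requiring 6 comparisons. The merge step runs in O(n) time where n is the total number of elements.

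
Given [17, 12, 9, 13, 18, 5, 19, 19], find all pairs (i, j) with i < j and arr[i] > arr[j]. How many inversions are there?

Finding inversions in [17, 12, 9, 13, 18, 5, 19, 19]:

(0, 1): arr[0]=17 > arr[1]=12
(0, 2): arr[0]=17 > arr[2]=9
(0, 3): arr[0]=17 > arr[3]=13
(0, 5): arr[0]=17 > arr[5]=5
(1, 2): arr[1]=12 > arr[2]=9
(1, 5): arr[1]=12 > arr[5]=5
(2, 5): arr[2]=9 > arr[5]=5
(3, 5): arr[3]=13 > arr[5]=5
(4, 5): arr[4]=18 > arr[5]=5

Total inversions: 9

The array has 9 inversion(s): (0,1), (0,2), (0,3), (0,5), (1,2), (1,5), (2,5), (3,5), (4,5). Each pair (i,j) satisfies i < j and arr[i] > arr[j].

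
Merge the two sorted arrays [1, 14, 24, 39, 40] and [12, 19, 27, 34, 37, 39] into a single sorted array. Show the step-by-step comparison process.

Merging process:

Compare 1 vs 12: take 1 from left. Merged: [1]
Compare 14 vs 12: take 12 from right. Merged: [1, 12]
Compare 14 vs 19: take 14 from left. Merged: [1, 12, 14]
Compare 24 vs 19: take 19 from right. Merged: [1, 12, 14, 19]
Compare 24 vs 27: take 24 from left. Merged: [1, 12, 14, 19, 24]
Compare 39 vs 27: take 27 from right. Merged: [1, 12, 14, 19, 24, 27]
Compare 39 vs 34: take 34 from right. Merged: [1, 12, 14, 19, 24, 27, 34]
Compare 39 vs 37: take 37 from right. Merged: [1, 12, 14, 19, 24, 27, 34, 37]
Compare 39 vs 39: take 39 from left. Merged: [1, 12, 14, 19, 24, 27, 34, 37, 39]
Compare 40 vs 39: take 39 from right. Merged: [1, 12, 14, 19, 24, 27, 34, 37, 39, 39]
Append remaining from left: [40]. Merged: [1, 12, 14, 19, 24, 27, 34, 37, 39, 39, 40]

Final merged array: [1, 12, 14, 19, 24, 27, 34, 37, 39, 39, 40]
Total comparisons: 10

The merged array is [1, 12, 14, 19, 24, 27, 34, 37, 39, 39, 40], requiring 10 comparisons. The merge step runs in O(n) time where n is the total number of elements.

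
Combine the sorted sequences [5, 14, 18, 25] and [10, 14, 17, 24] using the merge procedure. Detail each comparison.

Merging process:

Compare 5 vs 10: take 5 from left. Merged: [5]
Compare 14 vs 10: take 10 from right. Merged: [5, 10]
Compare 14 vs 14: take 14 from left. Merged: [5, 10, 14]
Compare 18 vs 14: take 14 from right. Merged: [5, 10, 14, 14]
Compare 18 vs 17: take 17 from right. Merged: [5, 10, 14, 14, 17]
Compare 18 vs 24: take 18 from left. Merged: [5, 10, 14, 14, 17, 18]
Compare 25 vs 24: take 24 from right. Merged: [5, 10, 14, 14, 17, 18, 24]
Append remaining from left: [25]. Merged: [5, 10, 14, 14, 17, 18, 24, 25]

Final merged array: [5, 10, 14, 14, 17, 18, 24, 25]
Total comparisons: 7

The merged array is [5, 10, 14, 14, 17, 18, 24, 25], requiring 7 comparisons. The merge step runs in O(n) time where n is the total number of elements.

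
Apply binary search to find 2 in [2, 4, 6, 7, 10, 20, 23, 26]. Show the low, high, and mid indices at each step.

Binary search for 2 in [2, 4, 6, 7, 10, 20, 23, 26]:

lo=0, hi=7, mid=3, arr[mid]=7 -> 7 > 2, search left half
lo=0, hi=2, mid=1, arr[mid]=4 -> 4 > 2, search left half
lo=0, hi=0, mid=0, arr[mid]=2 -> Found target at index 0!

Binary search finds 2 at index 0 after 3 comparisons. The search repeatedly halves the search space by comparing with the middle element.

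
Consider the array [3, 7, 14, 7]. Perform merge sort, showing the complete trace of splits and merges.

Merge sort trace:

Split: [3, 7, 14, 7] -> [3, 7] and [14, 7]
  Split: [3, 7] -> [3] and [7]
  Merge: [3] + [7] -> [3, 7]
  Split: [14, 7] -> [14] and [7]
  Merge: [14] + [7] -> [7, 14]
Merge: [3, 7] + [7, 14] -> [3, 7, 7, 14]

Final sorted array: [3, 7, 7, 14]

The merge sort proceeds by recursively splitting the array and merging sorted halves.
After all merges, the sorted array is [3, 7, 7, 14].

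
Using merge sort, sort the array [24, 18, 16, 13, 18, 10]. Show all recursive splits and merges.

Merge sort trace:

Split: [24, 18, 16, 13, 18, 10] -> [24, 18, 16] and [13, 18, 10]
  Split: [24, 18, 16] -> [24] and [18, 16]
    Split: [18, 16] -> [18] and [16]
    Merge: [18] + [16] -> [16, 18]
  Merge: [24] + [16, 18] -> [16, 18, 24]
  Split: [13, 18, 10] -> [13] and [18, 10]
    Split: [18, 10] -> [18] and [10]
    Merge: [18] + [10] -> [10, 18]
  Merge: [13] + [10, 18] -> [10, 13, 18]
Merge: [16, 18, 24] + [10, 13, 18] -> [10, 13, 16, 18, 18, 24]

Final sorted array: [10, 13, 16, 18, 18, 24]

The merge sort proceeds by recursively splitting the array and merging sorted halves.
After all merges, the sorted array is [10, 13, 16, 18, 18, 24].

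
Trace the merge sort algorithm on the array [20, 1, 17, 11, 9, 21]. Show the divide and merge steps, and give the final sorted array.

Merge sort trace:

Split: [20, 1, 17, 11, 9, 21] -> [20, 1, 17] and [11, 9, 21]
  Split: [20, 1, 17] -> [20] and [1, 17]
    Split: [1, 17] -> [1] and [17]
    Merge: [1] + [17] -> [1, 17]
  Merge: [20] + [1, 17] -> [1, 17, 20]
  Split: [11, 9, 21] -> [11] and [9, 21]
    Split: [9, 21] -> [9] and [21]
    Merge: [9] + [21] -> [9, 21]
  Merge: [11] + [9, 21] -> [9, 11, 21]
Merge: [1, 17, 20] + [9, 11, 21] -> [1, 9, 11, 17, 20, 21]

Final sorted array: [1, 9, 11, 17, 20, 21]

The merge sort proceeds by recursively splitting the array and merging sorted halves.
After all merges, the sorted array is [1, 9, 11, 17, 20, 21].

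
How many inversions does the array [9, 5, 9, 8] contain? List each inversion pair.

Finding inversions in [9, 5, 9, 8]:

(0, 1): arr[0]=9 > arr[1]=5
(0, 3): arr[0]=9 > arr[3]=8
(2, 3): arr[2]=9 > arr[3]=8

Total inversions: 3

The array has 3 inversion(s): (0,1), (0,3), (2,3). Each pair (i,j) satisfies i < j and arr[i] > arr[j].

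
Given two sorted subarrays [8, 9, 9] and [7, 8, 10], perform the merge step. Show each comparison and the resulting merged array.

Merging process:

Compare 8 vs 7: take 7 from right. Merged: [7]
Compare 8 vs 8: take 8 from left. Merged: [7, 8]
Compare 9 vs 8: take 8 from right. Merged: [7, 8, 8]
Compare 9 vs 10: take 9 from left. Merged: [7, 8, 8, 9]
Compare 9 vs 10: take 9 from left. Merged: [7, 8, 8, 9, 9]
Append remaining from right: [10]. Merged: [7, 8, 8, 9, 9, 10]

Final merged array: [7, 8, 8, 9, 9, 10]
Total comparisons: 5

The merged array is [7, 8, 8, 9, 9, 10], requiring 5 comparisons. The merge step runs in O(n) time where n is the total number of elements.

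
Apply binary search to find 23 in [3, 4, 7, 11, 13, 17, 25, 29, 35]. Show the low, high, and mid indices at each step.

Binary search for 23 in [3, 4, 7, 11, 13, 17, 25, 29, 35]:

lo=0, hi=8, mid=4, arr[mid]=13 -> 13 < 23, search right half
lo=5, hi=8, mid=6, arr[mid]=25 -> 25 > 23, search left half
lo=5, hi=5, mid=5, arr[mid]=17 -> 17 < 23, search right half
lo=6 > hi=5, target 23 not found

Binary search determines that 23 is not in the array after 3 comparisons. The search space was exhausted without finding the target.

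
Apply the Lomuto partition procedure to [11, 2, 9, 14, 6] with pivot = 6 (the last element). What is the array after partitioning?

Lomuto partition with pivot = 6:

Initial array: [11, 2, 9, 14, 6]

arr[0]=11 > 6: no swap
arr[1]=2 <= 6: swap with position 0, array becomes [2, 11, 9, 14, 6]
arr[2]=9 > 6: no swap
arr[3]=14 > 6: no swap

Place pivot at position 1: [2, 6, 9, 14, 11]
Pivot position: 1

After partitioning with pivot 6, the array becomes [2, 6, 9, 14, 11]. The pivot is placed at index 1. All elements to the left of the pivot are <= 6, and all elements to the right are > 6.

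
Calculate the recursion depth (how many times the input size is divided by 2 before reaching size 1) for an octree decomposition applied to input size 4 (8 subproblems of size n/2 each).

For divide and conquer with division factor 2:

Problem sizes at each level:
Level 0: 4
Level 1: 2
Level 2: 1

The root is level 0 and the size-1 base case is level 2 (the tree spans levels 0 through 2, i.e. 3 levels counting the root), so the depth is the number of divisions: log_2(4) = 2

The recursion tree depth is log_2(4) = 2. At each level, the problem size is divided by 2, so it takes 2 divisions to reduce to a base case of size 1. The algorithm makes 8 recursive calls at each level.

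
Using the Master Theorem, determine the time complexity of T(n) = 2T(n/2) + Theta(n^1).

Master Theorem for T(n) = 2T(n/2) + O(n^1):

a = 2, b = 2, c = 1
log_b(a) = log_2(2) = 1.0000

Case 2: c = 1 = log_2(2) = 1.0000
T(n) = O(n^1 log n) = O(n log n)

For T(n) = 2T(n/2) + O(n^1): log_2(2) = 1.0000. This is Case 2 of the Master Theorem (c = log_b(a), equal work at all levels), giving O(n log n).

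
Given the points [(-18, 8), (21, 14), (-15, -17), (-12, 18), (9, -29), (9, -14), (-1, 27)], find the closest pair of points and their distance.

Computing all pairwise distances among 7 points:

d((-18, 8), (21, 14)) = 39.4588
d((-18, 8), (-15, -17)) = 25.1794
d((-18, 8), (-12, 18)) = 11.6619 <-- minimum
d((-18, 8), (9, -29)) = 45.8039
d((-18, 8), (9, -14)) = 34.8281
d((-18, 8), (-1, 27)) = 25.4951
d((21, 14), (-15, -17)) = 47.5079
d((21, 14), (-12, 18)) = 33.2415
d((21, 14), (9, -29)) = 44.643
d((21, 14), (9, -14)) = 30.4631
d((21, 14), (-1, 27)) = 25.5539
d((-15, -17), (-12, 18)) = 35.1283
d((-15, -17), (9, -29)) = 26.8328
d((-15, -17), (9, -14)) = 24.1868
d((-15, -17), (-1, 27)) = 46.1736
d((-12, 18), (9, -29)) = 51.4782
d((-12, 18), (9, -14)) = 38.2753
d((-12, 18), (-1, 27)) = 14.2127
d((9, -29), (9, -14)) = 15.0
d((9, -29), (-1, 27)) = 56.8859
d((9, -14), (-1, 27)) = 42.2019

Closest pair: (-18, 8) and (-12, 18) with distance 11.6619

The closest pair is (-18, 8) and (-12, 18) with Euclidean distance 11.6619. For 7 points, brute-force pairwise comparison is shown above. For large n, the divide-and-conquer algorithm (sort by x, recurse on halves, check the dividing strip) achieves O(n log n).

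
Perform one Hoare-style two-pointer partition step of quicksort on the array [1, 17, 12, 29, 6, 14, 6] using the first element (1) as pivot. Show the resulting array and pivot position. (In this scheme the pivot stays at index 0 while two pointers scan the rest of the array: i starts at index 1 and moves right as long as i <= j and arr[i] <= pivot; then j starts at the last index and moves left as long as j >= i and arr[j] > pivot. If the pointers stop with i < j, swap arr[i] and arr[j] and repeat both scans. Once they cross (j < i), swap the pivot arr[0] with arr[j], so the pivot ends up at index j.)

Hoare-style two-pointer partition with pivot = 1:

Initial array: [1, 17, 12, 29, 6, 14, 6]

Pointers start at i = 1, j = 6.
i ends at 1, j ends at 0: the pointers have crossed (j < i), so scanning stops.

j = 0, so swapping arr[0] with arr[j] leaves the pivot at position 0: [1, 17, 12, 29, 6, 14, 6]
Pivot position: 0

After partitioning with pivot 1, the array becomes [1, 17, 12, 29, 6, 14, 6]. The pivot is placed at index 0. All elements to the left of the pivot are <= 1, and all elements to the right are > 1.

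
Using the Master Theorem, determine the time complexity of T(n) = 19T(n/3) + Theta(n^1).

Master Theorem for T(n) = 19T(n/3) + O(n^1):

a = 19, b = 3, c = 1
log_b(a) = log_3(19) = 2.6801

Case 1: c = 1 < log_3(19) = 2.6801
T(n) = O(n^(log_3 19))

For T(n) = 19T(n/3) + O(n^1): log_3(19) = 2.6801. This is Case 1 of the Master Theorem (c < log_b(a), work dominated by leaves), giving O(n^(log_3 19)).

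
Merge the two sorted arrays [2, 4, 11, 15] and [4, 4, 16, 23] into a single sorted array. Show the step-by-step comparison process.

Merging process:

Compare 2 vs 4: take 2 from left. Merged: [2]
Compare 4 vs 4: take 4 from left. Merged: [2, 4]
Compare 11 vs 4: take 4 from right. Merged: [2, 4, 4]
Compare 11 vs 4: take 4 from right. Merged: [2, 4, 4, 4]
Compare 11 vs 16: take 11 from left. Merged: [2, 4, 4, 4, 11]
Compare 15 vs 16: take 15 from left. Merged: [2, 4, 4, 4, 11, 15]
Append remaining from right: [16, 23]. Merged: [2, 4, 4, 4, 11, 15, 16, 23]

Final merged array: [2, 4, 4, 4, 11, 15, 16, 23]
Total comparisons: 6

The merged array is [2, 4, 4, 4, 11, 15, 16, 23], requiring 6 comparisons. The merge step runs in O(n) time where n is the total number of elements.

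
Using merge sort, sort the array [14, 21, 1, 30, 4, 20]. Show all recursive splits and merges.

Merge sort trace:

Split: [14, 21, 1, 30, 4, 20] -> [14, 21, 1] and [30, 4, 20]
  Split: [14, 21, 1] -> [14] and [21, 1]
    Split: [21, 1] -> [21] and [1]
    Merge: [21] + [1] -> [1, 21]
  Merge: [14] + [1, 21] -> [1, 14, 21]
  Split: [30, 4, 20] -> [30] and [4, 20]
    Split: [4, 20] -> [4] and [20]
    Merge: [4] + [20] -> [4, 20]
  Merge: [30] + [4, 20] -> [4, 20, 30]
Merge: [1, 14, 21] + [4, 20, 30] -> [1, 4, 14, 20, 21, 30]

Final sorted array: [1, 4, 14, 20, 21, 30]

The merge sort proceeds by recursively splitting the array and merging sorted halves.
After all merges, the sorted array is [1, 4, 14, 20, 21, 30].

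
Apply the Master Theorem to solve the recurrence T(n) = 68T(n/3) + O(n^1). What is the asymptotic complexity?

Master Theorem for T(n) = 68T(n/3) + O(n^1):

a = 68, b = 3, c = 1
log_b(a) = log_3(68) = 3.8408

Case 1: c = 1 < log_3(68) = 3.8408
T(n) = O(n^(log_3 68))

For T(n) = 68T(n/3) + O(n^1): log_3(68) = 3.8408. This is Case 1 of the Master Theorem (c < log_b(a), work dominated by leaves), giving O(n^(log_3 68)).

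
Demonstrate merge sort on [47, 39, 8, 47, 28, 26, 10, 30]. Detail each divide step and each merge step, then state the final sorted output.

Merge sort trace:

Split: [47, 39, 8, 47, 28, 26, 10, 30] -> [47, 39, 8, 47] and [28, 26, 10, 30]
  Split: [47, 39, 8, 47] -> [47, 39] and [8, 47]
    Split: [47, 39] -> [47] and [39]
    Merge: [47] + [39] -> [39, 47]
    Split: [8, 47] -> [8] and [47]
    Merge: [8] + [47] -> [8, 47]
  Merge: [39, 47] + [8, 47] -> [8, 39, 47, 47]
  Split: [28, 26, 10, 30] -> [28, 26] and [10, 30]
    Split: [28, 26] -> [28] and [26]
    Merge: [28] + [26] -> [26, 28]
    Split: [10, 30] -> [10] and [30]
    Merge: [10] + [30] -> [10, 30]
  Merge: [26, 28] + [10, 30] -> [10, 26, 28, 30]
Merge: [8, 39, 47, 47] + [10, 26, 28, 30] -> [8, 10, 26, 28, 30, 39, 47, 47]

Final sorted array: [8, 10, 26, 28, 30, 39, 47, 47]

The merge sort proceeds by recursively splitting the array and merging sorted halves.
After all merges, the sorted array is [8, 10, 26, 28, 30, 39, 47, 47].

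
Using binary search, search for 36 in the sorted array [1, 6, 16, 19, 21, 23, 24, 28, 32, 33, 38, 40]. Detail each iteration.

Binary search for 36 in [1, 6, 16, 19, 21, 23, 24, 28, 32, 33, 38, 40]:

lo=0, hi=11, mid=5, arr[mid]=23 -> 23 < 36, search right half
lo=6, hi=11, mid=8, arr[mid]=32 -> 32 < 36, search right half
lo=9, hi=11, mid=10, arr[mid]=38 -> 38 > 36, search left half
lo=9, hi=9, mid=9, arr[mid]=33 -> 33 < 36, search right half
lo=10 > hi=9, target 36 not found

Binary search determines that 36 is not in the array after 4 comparisons. The search space was exhausted without finding the target.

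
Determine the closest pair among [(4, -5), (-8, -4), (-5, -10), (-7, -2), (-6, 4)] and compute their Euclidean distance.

Computing all pairwise distances among 5 points:

d((4, -5), (-8, -4)) = 12.0416
d((4, -5), (-5, -10)) = 10.2956
d((4, -5), (-7, -2)) = 11.4018
d((4, -5), (-6, 4)) = 13.4536
d((-8, -4), (-5, -10)) = 6.7082
d((-8, -4), (-7, -2)) = 2.2361 <-- minimum
d((-8, -4), (-6, 4)) = 8.2462
d((-5, -10), (-7, -2)) = 8.2462
d((-5, -10), (-6, 4)) = 14.0357
d((-7, -2), (-6, 4)) = 6.0828

Closest pair: (-8, -4) and (-7, -2) with distance 2.2361

The closest pair is (-8, -4) and (-7, -2) with Euclidean distance 2.2361. For 5 points, brute-force pairwise comparison is shown above. For large n, the divide-and-conquer algorithm (sort by x, recurse on halves, check the dividing strip) achieves O(n log n).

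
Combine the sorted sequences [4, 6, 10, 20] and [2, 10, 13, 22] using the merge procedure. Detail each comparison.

Merging process:

Compare 4 vs 2: take 2 from right. Merged: [2]
Compare 4 vs 10: take 4 from left. Merged: [2, 4]
Compare 6 vs 10: take 6 from left. Merged: [2, 4, 6]
Compare 10 vs 10: take 10 from left. Merged: [2, 4, 6, 10]
Compare 20 vs 10: take 10 from right. Merged: [2, 4, 6, 10, 10]
Compare 20 vs 13: take 13 from right. Merged: [2, 4, 6, 10, 10, 13]
Compare 20 vs 22: take 20 from left. Merged: [2, 4, 6, 10, 10, 13, 20]
Append remaining from right: [22]. Merged: [2, 4, 6, 10, 10, 13, 20, 22]

Final merged array: [2, 4, 6, 10, 10, 13, 20, 22]
Total comparisons: 7

The merged array is [2, 4, 6, 10, 10, 13, 20, 22], requiring 7 comparisons. The merge step runs in O(n) time where n is the total number of elements.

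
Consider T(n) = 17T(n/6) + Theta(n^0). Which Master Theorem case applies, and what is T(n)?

Master Theorem for T(n) = 17T(n/6) + O(n^0):

a = 17, b = 6, c = 0
log_b(a) = log_6(17) = 1.5812

Case 1: c = 0 < log_6(17) = 1.5812
T(n) = O(n^(log_6 17))

For T(n) = 17T(n/6) + O(n^0): log_6(17) = 1.5812. This is Case 1 of the Master Theorem (c < log_b(a), work dominated by leaves), giving O(n^(log_6 17)).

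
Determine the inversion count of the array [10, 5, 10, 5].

Finding inversions in [10, 5, 10, 5]:

(0, 1): arr[0]=10 > arr[1]=5
(0, 3): arr[0]=10 > arr[3]=5
(2, 3): arr[2]=10 > arr[3]=5

Total inversions: 3

The array has 3 inversion(s): (0,1), (0,3), (2,3). Each pair (i,j) satisfies i < j and arr[i] > arr[j].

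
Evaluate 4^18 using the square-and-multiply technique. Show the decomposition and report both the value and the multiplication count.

Computing 4^18 by squaring (build up from 4^1; each line after the first costs one multiplication):

4^1 = 4
4^2 = (4^1)^2 = 4^2 = 16
4^4 = (4^2)^2 = 16^2 = 256
4^8 = (4^4)^2 = 256^2 = 65536
4^9 = 4 * 4^8 = 4 * 65536 = 262144
4^18 = (4^9)^2 = 262144^2 = 68719476736

Result: 68719476736
Multiplications needed: 5 (5 lines after 4^1)

4^18 = 68719476736. Using exponentiation by squaring, this requires 5 multiplications. The key idea: if the exponent is even, square the half-power; if odd, multiply by the base once.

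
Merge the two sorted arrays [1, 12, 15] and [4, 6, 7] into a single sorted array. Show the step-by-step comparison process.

Merging process:

Compare 1 vs 4: take 1 from left. Merged: [1]
Compare 12 vs 4: take 4 from right. Merged: [1, 4]
Compare 12 vs 6: take 6 from right. Merged: [1, 4, 6]
Compare 12 vs 7: take 7 from right. Merged: [1, 4, 6, 7]
Append remaining from left: [12, 15]. Merged: [1, 4, 6, 7, 12, 15]

Final merged array: [1, 4, 6, 7, 12, 15]
Total comparisons: 4

The merged array is [1, 4, 6, 7, 12, 15], requiring 4 comparisons. The merge step runs in O(n) time where n is the total number of elements.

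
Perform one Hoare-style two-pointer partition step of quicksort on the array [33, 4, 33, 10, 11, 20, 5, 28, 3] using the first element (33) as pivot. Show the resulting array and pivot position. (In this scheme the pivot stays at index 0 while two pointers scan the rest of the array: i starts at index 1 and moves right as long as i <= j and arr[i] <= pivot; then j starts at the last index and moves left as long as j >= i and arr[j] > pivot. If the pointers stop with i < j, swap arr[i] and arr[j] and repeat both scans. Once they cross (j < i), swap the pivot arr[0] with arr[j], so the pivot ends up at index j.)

Hoare-style two-pointer partition with pivot = 33:

Initial array: [33, 4, 33, 10, 11, 20, 5, 28, 3]

Pointers start at i = 1, j = 8.
i ends at 9, j ends at 8: the pointers have crossed (j < i), so scanning stops.

Swap pivot arr[0] with arr[8] to place pivot at position 8: [3, 4, 33, 10, 11, 20, 5, 28, 33]
Pivot position: 8

After partitioning with pivot 33, the array becomes [3, 4, 33, 10, 11, 20, 5, 28, 33]. The pivot is placed at index 8. All elements to the left of the pivot are <= 33, and all elements to the right are > 33.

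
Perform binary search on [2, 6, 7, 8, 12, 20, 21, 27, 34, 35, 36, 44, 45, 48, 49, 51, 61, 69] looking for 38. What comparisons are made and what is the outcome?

Binary search for 38 in [2, 6, 7, 8, 12, 20, 21, 27, 34, 35, 36, 44, 45, 48, 49, 51, 61, 69]:

lo=0, hi=17, mid=8, arr[mid]=34 -> 34 < 38, search right half
lo=9, hi=17, mid=13, arr[mid]=48 -> 48 > 38, search left half
lo=9, hi=12, mid=10, arr[mid]=36 -> 36 < 38, search right half
lo=11, hi=12, mid=11, arr[mid]=44 -> 44 > 38, search left half
lo=11 > hi=10, target 38 not found

Binary search determines that 38 is not in the array after 4 comparisons. The search space was exhausted without finding the target.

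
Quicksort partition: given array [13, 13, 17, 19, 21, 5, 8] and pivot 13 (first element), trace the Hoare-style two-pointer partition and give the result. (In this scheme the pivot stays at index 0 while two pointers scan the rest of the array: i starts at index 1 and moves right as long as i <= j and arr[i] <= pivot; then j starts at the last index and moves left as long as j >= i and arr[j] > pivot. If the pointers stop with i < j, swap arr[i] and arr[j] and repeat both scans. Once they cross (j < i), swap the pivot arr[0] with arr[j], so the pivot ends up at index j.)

Hoare-style two-pointer partition with pivot = 13:

Initial array: [13, 13, 17, 19, 21, 5, 8]

Pointers start at i = 1, j = 6.
i stops at index 2 (arr[2]=17 > 13), j stops at index 6 (arr[6]=8 <= 13): swap arr[2] and arr[6], array becomes [13, 13, 8, 19, 21, 5, 17]
i stops at index 3 (arr[3]=19 > 13), j stops at index 5 (arr[5]=5 <= 13): swap arr[3] and arr[5], array becomes [13, 13, 8, 5, 21, 19, 17]
i ends at 4, j ends at 3: the pointers have crossed (j < i), so scanning stops.

Swap pivot arr[0] with arr[3] to place pivot at position 3: [5, 13, 8, 13, 21, 19, 17]
Pivot position: 3

After partitioning with pivot 13, the array becomes [5, 13, 8, 13, 21, 19, 17]. The pivot is placed at index 3. All elements to the left of the pivot are <= 13, and all elements to the right are > 13.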